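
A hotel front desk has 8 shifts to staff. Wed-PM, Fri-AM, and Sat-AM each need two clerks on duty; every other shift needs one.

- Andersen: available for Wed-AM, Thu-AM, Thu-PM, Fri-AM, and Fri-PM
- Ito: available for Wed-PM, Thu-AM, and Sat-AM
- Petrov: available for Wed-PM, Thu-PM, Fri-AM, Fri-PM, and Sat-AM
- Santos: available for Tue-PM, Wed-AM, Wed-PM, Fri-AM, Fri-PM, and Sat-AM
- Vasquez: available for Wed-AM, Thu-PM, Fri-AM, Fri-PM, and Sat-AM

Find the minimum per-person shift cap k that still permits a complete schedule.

With 5 clerks and 11 worker-slots to fill, someone must work at least ⌈11/5⌉ = 3 shifts, so k ≥ 3.
k = 3 works: Tue-PM→Santos, Wed-AM→Andersen, Wed-PM→Ito+Petrov, Thu-AM→Andersen, Thu-PM→Andersen, Fri-AM→Petrov+Santos, Fri-PM→Petrov, Sat-AM→Ito+Santos.
Loads: Andersen 3, Ito 2, Petrov 3, Santos 3, Vasquez 0 — all ≤ 3.

3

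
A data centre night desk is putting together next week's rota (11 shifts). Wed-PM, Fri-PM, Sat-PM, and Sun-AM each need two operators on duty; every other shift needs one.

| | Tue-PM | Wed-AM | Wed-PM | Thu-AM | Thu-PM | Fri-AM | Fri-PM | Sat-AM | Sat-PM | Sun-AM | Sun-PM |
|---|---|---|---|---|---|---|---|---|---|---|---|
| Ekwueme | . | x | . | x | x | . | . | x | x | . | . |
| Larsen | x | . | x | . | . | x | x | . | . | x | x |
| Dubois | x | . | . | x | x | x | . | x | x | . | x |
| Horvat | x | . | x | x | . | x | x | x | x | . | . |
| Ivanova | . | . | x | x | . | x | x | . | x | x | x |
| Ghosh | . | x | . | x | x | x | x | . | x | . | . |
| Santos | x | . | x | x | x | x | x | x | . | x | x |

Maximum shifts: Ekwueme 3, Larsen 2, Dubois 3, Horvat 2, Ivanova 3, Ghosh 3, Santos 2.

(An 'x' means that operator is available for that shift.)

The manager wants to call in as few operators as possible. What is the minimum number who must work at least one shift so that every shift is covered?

15 slots to fill and no one can take more than 3, so at least ⌈15/3⌉ = 5 operators are needed.
Any 5 operators together have capacity at most 3+3+3+3+2 = 14 < 15 slots, so 5 can never suffice.
Ekwueme, Larsen, Dubois, Horvat, Ivanova, and Ghosh alone can cover everything: Tue-PM→Larsen, Wed-AM→Ekwueme, Wed-PM→Horvat+Ivanova, Thu-AM→Dubois, Thu-PM→Ekwueme, Fri-AM→Dubois, Fri-PM→Horvat+Ghosh, Sat-AM→Ekwueme, Sat-PM→Ivanova+Ghosh, Sun-AM→Larsen+Ivanova, Sun-PM→Dubois.

6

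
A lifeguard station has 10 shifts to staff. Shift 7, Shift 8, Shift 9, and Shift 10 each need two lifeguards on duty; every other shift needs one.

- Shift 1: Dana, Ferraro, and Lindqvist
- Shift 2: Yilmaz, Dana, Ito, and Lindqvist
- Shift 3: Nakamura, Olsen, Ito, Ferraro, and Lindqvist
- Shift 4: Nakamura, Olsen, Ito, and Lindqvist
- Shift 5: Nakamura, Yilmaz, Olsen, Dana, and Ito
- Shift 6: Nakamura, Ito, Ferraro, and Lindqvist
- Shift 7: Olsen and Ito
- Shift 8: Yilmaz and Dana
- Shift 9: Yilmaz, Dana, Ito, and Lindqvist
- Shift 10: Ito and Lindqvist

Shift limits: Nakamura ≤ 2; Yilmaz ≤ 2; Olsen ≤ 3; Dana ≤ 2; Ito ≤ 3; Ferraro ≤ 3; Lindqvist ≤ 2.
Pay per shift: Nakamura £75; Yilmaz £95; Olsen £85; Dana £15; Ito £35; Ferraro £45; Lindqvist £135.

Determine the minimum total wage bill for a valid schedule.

Shift 7 can only be covered by Olsen and Ito, so that assignment is forced.
Shift 8 can only be covered by Yilmaz and Dana, so that assignment is forced.
Shift 10 can only be covered by Ito and Lindqvist, so that assignment is forced.
Picking the cheapest available lifeguard for each shift independently would cost £600, but that ignores the shift limits.
An optimal schedule: Shift 1→Ferraro, Shift 2→Dana, Shift 3→Ferraro, Shift 4→Nakamura, Shift 5→Nakamura, Shift 6→Ferraro, Shift 7→Ito+Olsen, Shift 8→Dana+Yilmaz, Shift 9→Ito+Yilmaz, Shift 10→Ito+Lindqvist.
Total: 45 + 15 + 45 + 75 + 75 + 45 + 35 + 85 + 15 + 95 + 35 + 95 + 35 + 135 = £830.

£830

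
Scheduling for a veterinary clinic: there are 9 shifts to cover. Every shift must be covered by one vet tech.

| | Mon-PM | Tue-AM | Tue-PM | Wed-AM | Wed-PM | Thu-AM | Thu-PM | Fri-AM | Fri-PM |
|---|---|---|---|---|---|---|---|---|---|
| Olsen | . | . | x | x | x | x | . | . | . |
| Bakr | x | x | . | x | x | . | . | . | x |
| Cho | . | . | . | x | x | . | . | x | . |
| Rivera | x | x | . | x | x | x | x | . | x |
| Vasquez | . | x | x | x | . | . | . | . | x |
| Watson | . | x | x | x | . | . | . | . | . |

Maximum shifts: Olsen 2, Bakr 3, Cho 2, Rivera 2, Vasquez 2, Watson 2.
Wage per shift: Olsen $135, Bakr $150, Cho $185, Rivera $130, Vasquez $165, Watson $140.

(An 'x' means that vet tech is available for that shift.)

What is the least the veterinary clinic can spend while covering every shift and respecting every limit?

$1295

Thu-PM can only be covered by Rivera, so that assignment is forced.
Fri-AM can only be covered by Cho, so that assignment is forced.
Picking the cheapest available vet tech for each shift independently would cost $1230, but that ignores the shift limits.
An optimal schedule: Mon-PM→Rivera, Tue-AM→Watson, Tue-PM→Olsen, Wed-AM→Watson, Wed-PM→Bakr, Thu-AM→Olsen, Thu-PM→Rivera, Fri-AM→Cho, Fri-PM→Bakr.
Total: 130 + 140 + 135 + 140 + 150 + 135 + 130 + 185 + 150 = $1295.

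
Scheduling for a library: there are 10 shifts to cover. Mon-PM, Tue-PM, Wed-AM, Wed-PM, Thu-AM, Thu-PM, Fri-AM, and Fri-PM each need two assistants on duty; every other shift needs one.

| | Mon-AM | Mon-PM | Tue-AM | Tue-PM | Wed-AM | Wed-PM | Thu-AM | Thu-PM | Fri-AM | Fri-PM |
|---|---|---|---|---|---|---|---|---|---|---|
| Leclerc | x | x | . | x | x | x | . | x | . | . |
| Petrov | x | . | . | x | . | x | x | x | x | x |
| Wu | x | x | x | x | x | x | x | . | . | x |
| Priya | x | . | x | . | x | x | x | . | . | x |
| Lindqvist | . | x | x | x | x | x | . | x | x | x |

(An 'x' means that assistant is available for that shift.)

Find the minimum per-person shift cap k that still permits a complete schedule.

With 5 assistants and 18 worker-slots to fill, someone must work at least ⌈18/5⌉ = 4 shifts, so k ≥ 4.
k = 4 works: Mon-AM→Leclerc, Mon-PM→Leclerc+Wu, Tue-AM→Wu, Tue-PM→Leclerc+Petrov, Wed-AM→Wu+Priya, Wed-PM→Priya+Lindqvist, Thu-AM→Petrov+Wu, Thu-PM→Leclerc+Petrov, Fri-AM→Petrov+Lindqvist, Fri-PM→Priya+Lindqvist.
Loads: Leclerc 4, Petrov 4, Wu 4, Priya 3, Lindqvist 3 — all ≤ 4.

4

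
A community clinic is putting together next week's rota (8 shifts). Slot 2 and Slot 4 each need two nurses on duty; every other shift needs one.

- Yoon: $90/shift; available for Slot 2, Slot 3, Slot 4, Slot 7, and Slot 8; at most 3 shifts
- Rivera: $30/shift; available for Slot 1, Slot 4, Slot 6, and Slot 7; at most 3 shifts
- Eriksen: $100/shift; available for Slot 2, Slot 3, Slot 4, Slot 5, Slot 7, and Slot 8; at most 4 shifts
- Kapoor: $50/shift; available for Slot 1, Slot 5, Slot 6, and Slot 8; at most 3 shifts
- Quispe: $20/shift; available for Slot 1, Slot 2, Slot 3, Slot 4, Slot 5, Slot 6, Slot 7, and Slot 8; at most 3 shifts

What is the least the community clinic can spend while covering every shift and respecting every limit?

Picking the cheapest available nurse for each shift independently would cost $280, but that ignores the shift limits.
An optimal schedule: Slot 1→Rivera, Slot 2→Quispe+Yoon, Slot 3→Quispe, Slot 4→Quispe+Rivera, Slot 5→Kapoor, Slot 6→Kapoor, Slot 7→Rivera, Slot 8→Kapoor.
Total: 30 + 20 + 90 + 20 + 20 + 30 + 50 + 50 + 30 + 50 = $390.

$390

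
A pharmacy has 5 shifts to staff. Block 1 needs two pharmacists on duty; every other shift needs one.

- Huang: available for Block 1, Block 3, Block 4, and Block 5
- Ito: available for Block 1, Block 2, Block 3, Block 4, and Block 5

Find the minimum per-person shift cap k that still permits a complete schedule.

With 2 pharmacists and 6 worker-slots to fill, someone must work at least ⌈6/2⌉ = 3 shifts, so k ≥ 3.
k = 3 works: Block 1→Huang+Ito, Block 2→Ito, Block 3→Huang, Block 4→Huang, Block 5→Ito.
Loads: Huang 3, Ito 3 — all ≤ 3.

3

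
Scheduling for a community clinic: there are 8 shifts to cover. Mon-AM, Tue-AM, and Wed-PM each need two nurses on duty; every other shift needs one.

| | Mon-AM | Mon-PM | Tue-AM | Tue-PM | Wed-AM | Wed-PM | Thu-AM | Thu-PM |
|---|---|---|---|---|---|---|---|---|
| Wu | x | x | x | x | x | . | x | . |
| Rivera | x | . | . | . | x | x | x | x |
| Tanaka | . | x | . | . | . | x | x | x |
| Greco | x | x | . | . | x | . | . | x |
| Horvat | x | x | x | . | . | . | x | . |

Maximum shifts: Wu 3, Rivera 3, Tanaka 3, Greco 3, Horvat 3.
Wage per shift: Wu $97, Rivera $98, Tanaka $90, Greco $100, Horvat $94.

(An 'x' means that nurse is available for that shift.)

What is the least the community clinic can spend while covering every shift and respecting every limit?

Tue-AM can only be covered by Wu and Horvat, so that assignment is forced.
Tue-PM can only be covered by Wu, so that assignment is forced.
Wed-PM can only be covered by Rivera and Tanaka, so that assignment is forced.
Picking the cheapest available nurse for each shift independently would cost $1034, but that ignores the shift limits.
An optimal schedule: Mon-AM→Horvat+Rivera, Mon-PM→Tanaka, Tue-AM→Horvat+Wu, Tue-PM→Wu, Wed-AM→Wu, Wed-PM→Tanaka+Rivera, Thu-AM→Horvat, Thu-PM→Tanaka.
Total: 94 + 98 + 90 + 94 + 97 + 97 + 97 + 90 + 98 + 94 + 90 = $1039.

$1039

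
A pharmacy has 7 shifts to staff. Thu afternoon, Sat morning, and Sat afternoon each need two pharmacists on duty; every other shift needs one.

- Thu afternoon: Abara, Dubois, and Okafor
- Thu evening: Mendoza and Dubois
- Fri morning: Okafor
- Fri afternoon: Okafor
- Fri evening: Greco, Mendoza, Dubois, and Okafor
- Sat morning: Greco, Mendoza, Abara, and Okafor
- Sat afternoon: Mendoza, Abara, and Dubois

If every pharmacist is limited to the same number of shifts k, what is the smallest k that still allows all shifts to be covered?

2

With 5 pharmacists and 10 worker-slots to fill, someone must work at least ⌈10/5⌉ = 2 shifts, so k ≥ 2.
k = 2 works: Thu afternoon→Abara+Dubois, Thu evening→Mendoza, Fri morning→Okafor, Fri afternoon→Okafor, Fri evening→Greco, Sat morning→Greco+Abara, Sat afternoon→Mendoza+Dubois.
Loads: Greco 2, Mendoza 2, Abara 2, Dubois 2, Okafor 2 — all ≤ 2.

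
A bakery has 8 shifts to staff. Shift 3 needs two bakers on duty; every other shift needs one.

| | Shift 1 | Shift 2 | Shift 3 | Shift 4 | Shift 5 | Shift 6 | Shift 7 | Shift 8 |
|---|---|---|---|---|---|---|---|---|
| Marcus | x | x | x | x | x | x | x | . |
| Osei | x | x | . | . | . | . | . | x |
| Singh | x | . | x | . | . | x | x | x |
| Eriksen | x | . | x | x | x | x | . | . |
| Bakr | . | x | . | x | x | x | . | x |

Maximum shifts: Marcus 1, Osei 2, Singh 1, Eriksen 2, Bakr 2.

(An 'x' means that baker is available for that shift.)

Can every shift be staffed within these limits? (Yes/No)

No

Total capacity is 1+2+1+2+2 = 8 but 9 worker-slots are needed — infeasible.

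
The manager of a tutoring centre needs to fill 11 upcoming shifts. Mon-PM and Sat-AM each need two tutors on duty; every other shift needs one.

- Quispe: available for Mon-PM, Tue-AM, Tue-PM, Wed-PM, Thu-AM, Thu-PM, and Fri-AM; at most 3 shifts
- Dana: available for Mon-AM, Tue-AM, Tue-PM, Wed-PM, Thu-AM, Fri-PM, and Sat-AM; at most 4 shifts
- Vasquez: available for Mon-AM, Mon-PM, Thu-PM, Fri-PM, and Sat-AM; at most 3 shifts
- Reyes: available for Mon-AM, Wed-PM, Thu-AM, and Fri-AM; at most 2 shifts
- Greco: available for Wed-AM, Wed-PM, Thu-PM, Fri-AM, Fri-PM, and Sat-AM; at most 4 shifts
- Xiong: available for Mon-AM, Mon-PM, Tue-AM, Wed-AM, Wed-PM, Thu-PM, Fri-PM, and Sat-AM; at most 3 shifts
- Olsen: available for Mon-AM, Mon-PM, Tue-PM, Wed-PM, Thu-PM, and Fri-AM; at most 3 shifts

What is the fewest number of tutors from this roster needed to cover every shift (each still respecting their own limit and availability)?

13 slots to fill and no one can take more than 4, so at least ⌈13/4⌉ = 4 tutors are needed.
Quispe, Dana, Vasquez, and Greco alone can cover everything: Mon-AM→Dana, Mon-PM→Quispe+Vasquez, Tue-AM→Quispe, Tue-PM→Quispe, Wed-AM→Greco, Wed-PM→Dana, Thu-AM→Dana, Thu-PM→Vasquez, Fri-AM→Greco, Fri-PM→Dana, Sat-AM→Vasquez+Greco.

4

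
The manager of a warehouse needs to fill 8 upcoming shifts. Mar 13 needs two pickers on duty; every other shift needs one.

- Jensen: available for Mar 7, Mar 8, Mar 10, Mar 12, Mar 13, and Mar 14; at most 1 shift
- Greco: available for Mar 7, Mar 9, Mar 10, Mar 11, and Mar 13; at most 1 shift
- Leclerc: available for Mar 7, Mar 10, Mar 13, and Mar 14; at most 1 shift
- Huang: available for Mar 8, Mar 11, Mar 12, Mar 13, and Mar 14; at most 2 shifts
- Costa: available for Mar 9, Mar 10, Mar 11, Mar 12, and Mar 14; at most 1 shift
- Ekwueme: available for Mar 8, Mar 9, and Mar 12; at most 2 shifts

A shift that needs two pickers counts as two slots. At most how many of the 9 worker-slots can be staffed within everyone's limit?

Total capacity across all pickers is 1+1+1+2+1+2 = 8, and 9 slots are needed, so at most 8 can be filled.
An assignment achieving 8: Mar 7→Jensen, Mar 8→Huang, Mar 9→Ekwueme, Mar 10→Leclerc, Mar 11→Greco, Mar 12→Ekwueme, Mar 13→Huang, Mar 14→Costa.
Loads: Jensen 1/1, Greco 1/1, Leclerc 1/1, Huang 2/2, Costa 1/1, Ekwueme 2/2.

8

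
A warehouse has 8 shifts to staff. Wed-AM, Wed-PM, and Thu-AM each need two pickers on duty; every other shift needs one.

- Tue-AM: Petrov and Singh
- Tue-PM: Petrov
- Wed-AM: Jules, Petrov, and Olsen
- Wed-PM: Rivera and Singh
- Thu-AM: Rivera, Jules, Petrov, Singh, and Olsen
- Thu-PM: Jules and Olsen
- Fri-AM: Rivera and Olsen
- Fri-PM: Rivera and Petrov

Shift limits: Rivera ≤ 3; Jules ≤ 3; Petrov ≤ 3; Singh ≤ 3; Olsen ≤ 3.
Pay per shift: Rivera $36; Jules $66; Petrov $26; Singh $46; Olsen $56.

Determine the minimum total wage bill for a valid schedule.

$436

Tue-PM can only be covered by Petrov, so that assignment is forced.
Wed-PM can only be covered by Rivera and Singh, so that assignment is forced.
Picking the cheapest available picker for each shift independently would cost $396, but that ignores the shift limits.
An optimal schedule: Tue-AM→Singh, Tue-PM→Petrov, Wed-AM→Petrov+Olsen, Wed-PM→Rivera+Singh, Thu-AM→Rivera+Singh, Thu-PM→Olsen, Fri-AM→Rivera, Fri-PM→Petrov.
Total: 46 + 26 + 26 + 56 + 36 + 46 + 36 + 46 + 56 + 36 + 26 = $436.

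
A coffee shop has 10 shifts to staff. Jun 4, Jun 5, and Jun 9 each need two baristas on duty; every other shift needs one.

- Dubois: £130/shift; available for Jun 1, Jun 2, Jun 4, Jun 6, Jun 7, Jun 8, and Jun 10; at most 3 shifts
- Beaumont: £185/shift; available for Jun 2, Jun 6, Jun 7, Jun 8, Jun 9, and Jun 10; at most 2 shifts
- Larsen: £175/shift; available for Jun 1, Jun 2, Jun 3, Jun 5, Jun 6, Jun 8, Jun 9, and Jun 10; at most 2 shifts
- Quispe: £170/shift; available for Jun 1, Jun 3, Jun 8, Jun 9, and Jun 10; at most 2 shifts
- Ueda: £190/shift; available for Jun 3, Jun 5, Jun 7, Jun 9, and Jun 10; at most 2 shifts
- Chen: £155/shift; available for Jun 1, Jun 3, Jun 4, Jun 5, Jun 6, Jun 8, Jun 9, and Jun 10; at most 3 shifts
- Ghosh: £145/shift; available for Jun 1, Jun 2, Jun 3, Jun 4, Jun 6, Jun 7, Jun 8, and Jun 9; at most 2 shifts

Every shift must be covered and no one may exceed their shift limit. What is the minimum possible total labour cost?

Picking the cheapest available barista for each shift independently would cost £1830, but that ignores the shift limits.
An optimal schedule: Jun 1→Ghosh, Jun 2→Dubois, Jun 3→Chen, Jun 4→Dubois+Ghosh, Jun 5→Chen+Larsen, Jun 6→Chen, Jun 7→Dubois, Jun 8→Quispe, Jun 9→Larsen+Beaumont, Jun 10→Quispe.
Total: 145 + 130 + 155 + 130 + 145 + 155 + 175 + 155 + 130 + 170 + 175 + 185 + 170 = £2020.

£2020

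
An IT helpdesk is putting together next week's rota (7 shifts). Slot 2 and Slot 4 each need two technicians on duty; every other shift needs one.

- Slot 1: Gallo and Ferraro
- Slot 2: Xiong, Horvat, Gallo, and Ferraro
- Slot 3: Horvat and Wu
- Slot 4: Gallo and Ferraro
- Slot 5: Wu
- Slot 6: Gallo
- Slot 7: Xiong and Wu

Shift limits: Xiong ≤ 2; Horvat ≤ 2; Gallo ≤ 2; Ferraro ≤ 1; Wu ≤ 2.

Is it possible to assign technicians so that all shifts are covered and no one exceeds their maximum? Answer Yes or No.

Total capacity is 9 and 9 slots are needed, so capacity alone doesn't rule it out.
Shifts {Slot 1, Slot 4, Slot 6} need 4 worker-slots in total, but the technicians available for any of those shifts (Gallo and Ferraro) can supply at most 3 among them. So no valid schedule exists.

No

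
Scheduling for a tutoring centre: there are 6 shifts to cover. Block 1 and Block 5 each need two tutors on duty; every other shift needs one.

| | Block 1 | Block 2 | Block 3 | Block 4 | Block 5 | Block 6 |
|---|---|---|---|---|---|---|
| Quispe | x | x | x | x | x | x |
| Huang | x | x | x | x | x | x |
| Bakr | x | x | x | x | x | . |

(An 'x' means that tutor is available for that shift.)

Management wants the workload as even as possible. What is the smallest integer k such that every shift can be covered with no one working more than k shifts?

With 3 tutors and 8 worker-slots to fill, someone must work at least ⌈8/3⌉ = 3 shifts, so k ≥ 3.
k = 3 works: Block 1→Quispe+Huang, Block 2→Quispe, Block 3→Huang, Block 4→Bakr, Block 5→Huang+Bakr, Block 6→Quispe.
Loads: Quispe 3, Huang 3, Bakr 2 — all ≤ 3.

3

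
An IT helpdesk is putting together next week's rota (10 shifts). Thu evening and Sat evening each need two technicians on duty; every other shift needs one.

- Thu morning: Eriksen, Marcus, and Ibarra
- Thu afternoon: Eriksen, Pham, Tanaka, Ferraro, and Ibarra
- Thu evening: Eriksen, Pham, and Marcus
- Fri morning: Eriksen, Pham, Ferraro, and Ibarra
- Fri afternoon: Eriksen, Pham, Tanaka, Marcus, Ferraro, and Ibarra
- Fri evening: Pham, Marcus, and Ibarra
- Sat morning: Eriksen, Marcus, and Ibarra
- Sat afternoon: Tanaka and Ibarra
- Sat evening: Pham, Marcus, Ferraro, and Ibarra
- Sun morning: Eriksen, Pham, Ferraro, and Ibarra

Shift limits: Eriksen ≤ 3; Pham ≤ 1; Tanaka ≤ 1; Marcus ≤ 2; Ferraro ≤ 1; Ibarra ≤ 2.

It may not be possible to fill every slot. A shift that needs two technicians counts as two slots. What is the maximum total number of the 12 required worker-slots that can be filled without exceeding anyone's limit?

Total capacity across all technicians is 3+1+1+2+1+2 = 10, and 12 slots are needed, so at most 10 can be filled.
An assignment achieving 10: Thu morning→Eriksen, Thu evening→Eriksen+Pham, Fri morning→Ferraro, Fri evening→Marcus, Sat morning→Eriksen, Sat afternoon→Tanaka, Sat evening→Marcus+Ibarra, Sun morning→Ibarra.
Loads: Eriksen 3/3, Pham 1/1, Tanaka 1/1, Marcus 2/2, Ferraro 1/1, Ibarra 2/2.

10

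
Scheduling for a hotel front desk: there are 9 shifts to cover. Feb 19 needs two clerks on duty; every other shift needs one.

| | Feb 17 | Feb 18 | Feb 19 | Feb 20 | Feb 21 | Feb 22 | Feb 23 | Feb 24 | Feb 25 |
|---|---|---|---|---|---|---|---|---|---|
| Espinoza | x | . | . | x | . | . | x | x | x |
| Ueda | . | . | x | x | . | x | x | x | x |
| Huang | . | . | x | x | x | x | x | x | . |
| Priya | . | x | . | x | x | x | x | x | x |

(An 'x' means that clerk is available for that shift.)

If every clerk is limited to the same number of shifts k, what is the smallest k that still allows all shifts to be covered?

With 4 clerks and 10 worker-slots to fill, someone must work at least ⌈10/4⌉ = 3 shifts, so k ≥ 3.
k = 3 works: Feb 17→Espinoza, Feb 18→Priya, Feb 19→Ueda+Huang, Feb 20→Espinoza, Feb 21→Huang, Feb 22→Ueda, Feb 23→Ueda, Feb 24→Huang, Feb 25→Espinoza.
Loads: Espinoza 3, Ueda 3, Huang 3, Priya 1 — all ≤ 3.

3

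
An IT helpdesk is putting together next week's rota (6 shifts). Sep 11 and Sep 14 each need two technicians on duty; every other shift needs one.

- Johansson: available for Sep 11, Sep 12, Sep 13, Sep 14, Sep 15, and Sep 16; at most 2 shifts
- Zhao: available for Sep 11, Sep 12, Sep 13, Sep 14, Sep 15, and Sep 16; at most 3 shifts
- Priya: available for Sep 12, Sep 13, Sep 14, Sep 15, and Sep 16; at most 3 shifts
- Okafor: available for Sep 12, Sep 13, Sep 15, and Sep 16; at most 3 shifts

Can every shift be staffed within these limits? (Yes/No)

Sep 11 can only be covered by Johansson and Zhao, so that assignment is forced.
One valid schedule: Sep 11→Johansson+Zhao, Sep 12→Zhao, Sep 13→Priya, Sep 14→Johansson+Zhao, Sep 15→Priya, Sep 16→Priya.
Loads: Johansson 2/2, Zhao 3/3, Priya 3/3, Okafor 0/3 — all within limits.

Yes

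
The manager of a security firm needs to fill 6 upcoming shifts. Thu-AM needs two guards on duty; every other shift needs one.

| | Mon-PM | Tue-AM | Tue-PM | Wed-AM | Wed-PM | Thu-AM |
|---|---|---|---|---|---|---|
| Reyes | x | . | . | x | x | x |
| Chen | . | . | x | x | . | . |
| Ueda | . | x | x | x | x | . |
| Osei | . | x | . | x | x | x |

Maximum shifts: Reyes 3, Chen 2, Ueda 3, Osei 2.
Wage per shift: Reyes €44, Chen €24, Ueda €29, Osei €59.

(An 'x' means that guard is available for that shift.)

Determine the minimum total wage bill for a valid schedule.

Mon-PM can only be covered by Reyes, so that assignment is forced.
Thu-AM can only be covered by Reyes and Osei, so that assignment is forced.
Picking the cheapest available guard for each shift independently would cost €253, and that bound is achievable.
An optimal schedule: Mon-PM→Reyes, Tue-AM→Ueda, Tue-PM→Chen, Wed-AM→Chen, Wed-PM→Ueda, Thu-AM→Reyes+Osei.
Total: 44 + 29 + 24 + 24 + 29 + 44 + 59 = €253.

€253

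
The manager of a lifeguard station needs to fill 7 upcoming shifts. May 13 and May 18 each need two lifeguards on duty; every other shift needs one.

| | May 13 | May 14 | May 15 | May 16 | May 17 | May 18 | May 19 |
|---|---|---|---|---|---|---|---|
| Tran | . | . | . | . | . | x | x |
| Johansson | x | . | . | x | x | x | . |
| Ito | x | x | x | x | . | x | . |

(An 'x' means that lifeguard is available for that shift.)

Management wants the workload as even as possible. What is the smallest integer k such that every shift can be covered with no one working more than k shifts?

With 3 lifeguards and 9 worker-slots to fill, someone must work at least ⌈9/3⌉ = 3 shifts, so k ≥ 3.
k = 3 is infeasible (exhaustive check).
k = 4 works: May 13→Johansson+Ito, May 14→Ito, May 15→Ito, May 16→Johansson, May 17→Johansson, May 18→Tran+Johansson, May 19→Tran.
Loads: Tran 2, Johansson 4, Ito 3 — all ≤ 4.

4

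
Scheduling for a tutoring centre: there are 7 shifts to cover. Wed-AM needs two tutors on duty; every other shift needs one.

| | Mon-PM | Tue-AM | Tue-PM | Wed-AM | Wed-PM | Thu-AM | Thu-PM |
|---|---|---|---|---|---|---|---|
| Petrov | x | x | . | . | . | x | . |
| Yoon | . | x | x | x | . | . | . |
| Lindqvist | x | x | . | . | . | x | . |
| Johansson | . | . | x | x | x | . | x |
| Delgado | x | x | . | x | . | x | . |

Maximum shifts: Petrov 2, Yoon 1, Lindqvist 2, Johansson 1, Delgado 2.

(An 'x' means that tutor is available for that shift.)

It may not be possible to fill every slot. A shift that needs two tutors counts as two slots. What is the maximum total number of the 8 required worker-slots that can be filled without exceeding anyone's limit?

Total capacity across all tutors is 2+1+2+1+2 = 8, and 8 slots are needed, so at most 8 can be filled.
Shifts {Wed-PM, Thu-PM} need 2 slots but only Johansson are available for them, supplying at most 1 — so at least 1 slot must go unfilled.
An assignment achieving 6: Mon-PM→Petrov, Tue-AM→Lindqvist, Tue-PM→Yoon, Wed-AM→Delgado, Wed-PM→Johansson, Thu-AM→Petrov.
Loads: Petrov 2/2, Yoon 1/1, Lindqvist 1/2, Johansson 1/1, Delgado 1/2.

6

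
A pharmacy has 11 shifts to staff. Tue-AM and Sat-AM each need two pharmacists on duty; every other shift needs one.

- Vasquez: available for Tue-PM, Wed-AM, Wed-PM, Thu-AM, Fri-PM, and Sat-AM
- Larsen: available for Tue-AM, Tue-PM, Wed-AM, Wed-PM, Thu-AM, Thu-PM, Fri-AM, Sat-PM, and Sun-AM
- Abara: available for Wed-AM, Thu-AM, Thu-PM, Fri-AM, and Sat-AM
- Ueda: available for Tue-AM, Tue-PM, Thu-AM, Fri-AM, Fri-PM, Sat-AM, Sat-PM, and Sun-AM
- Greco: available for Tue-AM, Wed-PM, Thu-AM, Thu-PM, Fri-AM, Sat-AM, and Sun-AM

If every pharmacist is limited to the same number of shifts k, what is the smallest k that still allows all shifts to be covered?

With 5 pharmacists and 13 worker-slots to fill, someone must work at least ⌈13/5⌉ = 3 shifts, so k ≥ 3.
k = 3 works: Tue-AM→Larsen+Ueda, Tue-PM→Vasquez, Wed-AM→Vasquez, Wed-PM→Larsen, Thu-AM→Abara, Thu-PM→Abara, Fri-AM→Abara, Fri-PM→Vasquez, Sat-AM→Ueda+Greco, Sat-PM→Larsen, Sun-AM→Ueda.
Loads: Vasquez 3, Larsen 3, Abara 3, Ueda 3, Greco 1 — all ≤ 3.

3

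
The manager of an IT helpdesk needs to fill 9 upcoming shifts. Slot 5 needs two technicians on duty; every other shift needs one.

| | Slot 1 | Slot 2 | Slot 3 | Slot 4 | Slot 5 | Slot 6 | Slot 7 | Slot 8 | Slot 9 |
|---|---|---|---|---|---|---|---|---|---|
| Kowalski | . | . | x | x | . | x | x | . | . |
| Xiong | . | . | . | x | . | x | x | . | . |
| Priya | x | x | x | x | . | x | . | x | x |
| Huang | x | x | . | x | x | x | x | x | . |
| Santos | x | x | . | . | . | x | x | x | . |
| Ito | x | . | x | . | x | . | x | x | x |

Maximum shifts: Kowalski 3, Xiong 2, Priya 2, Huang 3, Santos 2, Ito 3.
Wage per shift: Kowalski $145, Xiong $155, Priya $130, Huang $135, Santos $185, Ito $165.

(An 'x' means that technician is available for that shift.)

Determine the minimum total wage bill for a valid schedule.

Slot 5 can only be covered by Huang and Ito, so that assignment is forced.
Picking the cheapest available technician for each shift independently would cost $1345, but that ignores the shift limits.
An optimal schedule: Slot 1→Huang, Slot 2→Priya, Slot 3→Kowalski, Slot 4→Kowalski, Slot 5→Huang+Ito, Slot 6→Kowalski, Slot 7→Xiong, Slot 8→Huang, Slot 9→Priya.
Total: 135 + 130 + 145 + 145 + 135 + 165 + 145 + 155 + 135 + 130 = $1420.

$1420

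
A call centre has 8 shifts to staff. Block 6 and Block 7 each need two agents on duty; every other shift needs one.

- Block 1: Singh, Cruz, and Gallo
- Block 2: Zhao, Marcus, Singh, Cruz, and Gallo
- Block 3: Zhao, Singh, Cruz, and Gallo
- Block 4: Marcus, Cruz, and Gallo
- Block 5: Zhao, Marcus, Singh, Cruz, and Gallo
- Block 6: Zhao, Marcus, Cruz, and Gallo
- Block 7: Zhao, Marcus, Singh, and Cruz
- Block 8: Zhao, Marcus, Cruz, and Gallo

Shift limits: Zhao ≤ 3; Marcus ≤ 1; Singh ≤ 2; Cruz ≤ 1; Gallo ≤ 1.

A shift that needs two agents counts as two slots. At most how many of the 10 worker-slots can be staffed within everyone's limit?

8

Total capacity across all agents is 3+1+2+1+1 = 8, and 10 slots are needed, so at most 8 can be filled.
An assignment achieving 8: Block 1→Singh, Block 3→Zhao, Block 4→Marcus, Block 6→Zhao+Cruz, Block 7→Zhao+Singh, Block 8→Gallo.
Loads: Zhao 3/3, Marcus 1/1, Singh 2/2, Cruz 1/1, Gallo 1/1.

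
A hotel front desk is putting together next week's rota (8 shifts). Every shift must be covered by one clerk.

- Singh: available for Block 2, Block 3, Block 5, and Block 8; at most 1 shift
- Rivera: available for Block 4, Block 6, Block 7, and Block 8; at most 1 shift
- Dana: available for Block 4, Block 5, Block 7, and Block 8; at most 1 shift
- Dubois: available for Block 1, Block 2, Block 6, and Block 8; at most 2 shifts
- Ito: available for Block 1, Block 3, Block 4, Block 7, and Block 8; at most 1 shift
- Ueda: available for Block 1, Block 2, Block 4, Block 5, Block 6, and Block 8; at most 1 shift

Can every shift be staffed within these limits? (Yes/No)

No

Total capacity is 1+1+1+2+1+1 = 7 but 8 worker-slots are needed — infeasible.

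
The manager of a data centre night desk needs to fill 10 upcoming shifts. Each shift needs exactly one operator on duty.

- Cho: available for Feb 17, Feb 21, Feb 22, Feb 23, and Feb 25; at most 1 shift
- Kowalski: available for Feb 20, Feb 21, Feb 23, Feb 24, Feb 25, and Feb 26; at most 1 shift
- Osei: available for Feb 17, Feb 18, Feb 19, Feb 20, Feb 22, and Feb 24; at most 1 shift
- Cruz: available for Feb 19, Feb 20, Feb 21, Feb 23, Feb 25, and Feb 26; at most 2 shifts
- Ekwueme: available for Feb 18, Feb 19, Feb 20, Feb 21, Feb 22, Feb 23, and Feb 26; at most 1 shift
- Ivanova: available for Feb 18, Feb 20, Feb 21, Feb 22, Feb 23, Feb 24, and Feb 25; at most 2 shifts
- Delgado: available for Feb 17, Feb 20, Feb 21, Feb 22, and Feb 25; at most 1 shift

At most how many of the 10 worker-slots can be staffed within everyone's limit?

Total capacity across all operators is 1+1+1+2+1+2+1 = 9, and 10 slots are needed, so at most 9 can be filled.
An assignment achieving 9: Feb 17→Cho, Feb 18→Osei, Feb 19→Cruz, Feb 20→Delgado, Feb 22→Ekwueme, Feb 23→Ivanova, Feb 24→Kowalski, Feb 25→Ivanova, Feb 26→Cruz.
Loads: Cho 1/1, Kowalski 1/1, Osei 1/1, Cruz 2/2, Ekwueme 1/1, Ivanova 2/2, Delgado 1/1.

9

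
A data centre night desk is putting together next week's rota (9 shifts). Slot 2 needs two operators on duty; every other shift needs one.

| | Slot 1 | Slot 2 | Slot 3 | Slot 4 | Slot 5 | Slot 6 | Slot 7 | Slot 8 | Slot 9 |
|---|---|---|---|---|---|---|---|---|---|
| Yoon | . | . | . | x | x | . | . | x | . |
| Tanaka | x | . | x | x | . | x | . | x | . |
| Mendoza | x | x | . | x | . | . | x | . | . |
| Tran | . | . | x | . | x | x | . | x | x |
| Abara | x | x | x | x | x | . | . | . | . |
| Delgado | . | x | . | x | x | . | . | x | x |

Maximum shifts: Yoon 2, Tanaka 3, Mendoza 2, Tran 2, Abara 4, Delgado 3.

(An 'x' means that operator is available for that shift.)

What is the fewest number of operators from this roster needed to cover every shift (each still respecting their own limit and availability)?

4

10 slots to fill and no one can take more than 4, so at least ⌈10/4⌉ = 3 operators are needed.
No set of 3 operators can cover every shift (each such set leaves at least one shift with no one available or exceeds a cap).
Yoon, Tanaka, Mendoza, and Delgado alone can cover everything: Slot 1→Tanaka, Slot 2→Mendoza+Delgado, Slot 3→Tanaka, Slot 4→Delgado, Slot 5→Yoon, Slot 6→Tanaka, Slot 7→Mendoza, Slot 8→Yoon, Slot 9→Delgado.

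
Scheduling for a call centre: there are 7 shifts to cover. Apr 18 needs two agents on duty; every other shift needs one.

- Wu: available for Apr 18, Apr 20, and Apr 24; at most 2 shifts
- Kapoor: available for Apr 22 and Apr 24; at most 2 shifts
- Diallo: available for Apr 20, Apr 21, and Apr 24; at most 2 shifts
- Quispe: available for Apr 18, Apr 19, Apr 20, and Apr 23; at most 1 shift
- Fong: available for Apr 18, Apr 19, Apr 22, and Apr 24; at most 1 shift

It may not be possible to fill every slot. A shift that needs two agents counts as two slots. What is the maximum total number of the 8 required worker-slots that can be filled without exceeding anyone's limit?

7

Total capacity across all agents is 2+2+2+1+1 = 8, and 8 slots are needed, so at most 8 can be filled.
Shifts {Apr 18, Apr 19, Apr 23} need 4 slots but only Wu, Quispe, and Fong are available for them, supplying at most 3 — so at least 1 slot must go unfilled.
An assignment achieving 7: Apr 18→Wu, Apr 19→Fong, Apr 20→Wu, Apr 21→Diallo, Apr 22→Kapoor, Apr 23→Quispe, Apr 24→Kapoor.
Loads: Wu 2/2, Kapoor 2/2, Diallo 1/2, Quispe 1/1, Fong 1/1.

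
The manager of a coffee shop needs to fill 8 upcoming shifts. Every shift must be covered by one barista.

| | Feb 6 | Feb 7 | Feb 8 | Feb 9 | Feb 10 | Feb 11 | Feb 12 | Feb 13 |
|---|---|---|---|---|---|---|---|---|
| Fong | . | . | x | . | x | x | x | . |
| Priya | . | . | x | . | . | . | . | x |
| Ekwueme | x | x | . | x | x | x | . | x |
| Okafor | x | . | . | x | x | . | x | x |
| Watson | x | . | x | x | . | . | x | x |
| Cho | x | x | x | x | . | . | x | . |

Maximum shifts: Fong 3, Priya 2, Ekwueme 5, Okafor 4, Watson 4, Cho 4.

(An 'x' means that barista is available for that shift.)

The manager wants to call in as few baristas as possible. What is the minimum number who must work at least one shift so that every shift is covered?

2

8 slots to fill and no one can take more than 5, so at least ⌈8/5⌉ = 2 baristas are needed.
Fong and Ekwueme alone can cover everything: Feb 6→Ekwueme, Feb 7→Ekwueme, Feb 8→Fong, Feb 9→Ekwueme, Feb 10→Fong, Feb 11→Ekwueme, Feb 12→Fong, Feb 13→Ekwueme.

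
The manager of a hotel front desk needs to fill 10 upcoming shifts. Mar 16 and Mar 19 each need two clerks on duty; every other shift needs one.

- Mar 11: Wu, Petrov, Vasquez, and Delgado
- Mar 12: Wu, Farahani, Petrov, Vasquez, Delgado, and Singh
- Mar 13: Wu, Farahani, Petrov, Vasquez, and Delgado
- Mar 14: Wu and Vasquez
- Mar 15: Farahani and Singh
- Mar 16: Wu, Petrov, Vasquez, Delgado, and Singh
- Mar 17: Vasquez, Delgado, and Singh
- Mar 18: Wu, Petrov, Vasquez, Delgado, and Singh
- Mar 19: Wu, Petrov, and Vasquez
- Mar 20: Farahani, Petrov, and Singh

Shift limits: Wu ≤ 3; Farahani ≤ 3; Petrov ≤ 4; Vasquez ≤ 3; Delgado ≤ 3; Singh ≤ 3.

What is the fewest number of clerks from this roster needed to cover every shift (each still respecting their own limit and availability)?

4

12 slots to fill and no one can take more than 4, so at least ⌈12/4⌉ = 3 clerks are needed.
Any 3 clerks together have capacity at most 4+3+3 = 10 < 12 slots, so 3 can never suffice.
Wu, Farahani, Petrov, and Vasquez alone can cover everything: Mar 11→Wu, Mar 12→Farahani, Mar 13→Petrov, Mar 14→Wu, Mar 15→Farahani, Mar 16→Wu+Petrov, Mar 17→Vasquez, Mar 18→Petrov, Mar 19→Petrov+Vasquez, Mar 20→Farahani.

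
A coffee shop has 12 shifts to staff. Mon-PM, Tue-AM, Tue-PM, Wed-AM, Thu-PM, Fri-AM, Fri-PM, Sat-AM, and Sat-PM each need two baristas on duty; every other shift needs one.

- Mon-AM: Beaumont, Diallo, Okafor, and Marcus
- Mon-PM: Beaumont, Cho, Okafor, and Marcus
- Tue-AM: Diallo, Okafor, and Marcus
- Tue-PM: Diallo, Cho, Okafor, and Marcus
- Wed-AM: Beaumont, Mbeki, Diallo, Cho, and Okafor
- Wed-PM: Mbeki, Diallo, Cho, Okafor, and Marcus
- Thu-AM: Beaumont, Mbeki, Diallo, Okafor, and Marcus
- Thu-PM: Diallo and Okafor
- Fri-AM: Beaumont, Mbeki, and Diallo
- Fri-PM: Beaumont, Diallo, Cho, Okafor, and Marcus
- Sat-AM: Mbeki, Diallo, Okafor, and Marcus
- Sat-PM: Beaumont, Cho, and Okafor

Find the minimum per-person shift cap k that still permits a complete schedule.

4

With 6 baristas and 21 worker-slots to fill, someone must work at least ⌈21/6⌉ = 4 shifts, so k ≥ 4.
k = 4 works: Mon-AM→Beaumont, Mon-PM→Cho+Okafor, Tue-AM→Diallo+Okafor, Tue-PM→Diallo+Cho, Wed-AM→Mbeki+Cho, Wed-PM→Mbeki, Thu-AM→Beaumont, Thu-PM→Diallo+Okafor, Fri-AM→Beaumont+Mbeki, Fri-PM→Okafor+Marcus, Sat-AM→Mbeki+Diallo, Sat-PM→Beaumont+Cho.
Loads: Beaumont 4, Mbeki 4, Diallo 4, Cho 4, Okafor 4, Marcus 1 — all ≤ 4.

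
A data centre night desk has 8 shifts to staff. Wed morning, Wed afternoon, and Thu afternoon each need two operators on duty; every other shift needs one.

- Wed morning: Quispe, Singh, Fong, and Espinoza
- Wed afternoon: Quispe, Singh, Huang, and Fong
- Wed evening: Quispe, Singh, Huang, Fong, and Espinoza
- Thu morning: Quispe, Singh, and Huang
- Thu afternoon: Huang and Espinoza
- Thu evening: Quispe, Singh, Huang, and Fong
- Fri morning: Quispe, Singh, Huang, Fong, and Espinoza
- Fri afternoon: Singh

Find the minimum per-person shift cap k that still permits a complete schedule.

With 5 operators and 11 worker-slots to fill, someone must work at least ⌈11/5⌉ = 3 shifts, so k ≥ 3.
k = 3 works: Wed morning→Singh+Fong, Wed afternoon→Huang+Fong, Wed evening→Quispe, Thu morning→Quispe, Thu afternoon→Huang+Espinoza, Thu evening→Quispe, Fri morning→Singh, Fri afternoon→Singh.
Loads: Quispe 3, Singh 3, Huang 2, Fong 2, Espinoza 1 — all ≤ 3.

3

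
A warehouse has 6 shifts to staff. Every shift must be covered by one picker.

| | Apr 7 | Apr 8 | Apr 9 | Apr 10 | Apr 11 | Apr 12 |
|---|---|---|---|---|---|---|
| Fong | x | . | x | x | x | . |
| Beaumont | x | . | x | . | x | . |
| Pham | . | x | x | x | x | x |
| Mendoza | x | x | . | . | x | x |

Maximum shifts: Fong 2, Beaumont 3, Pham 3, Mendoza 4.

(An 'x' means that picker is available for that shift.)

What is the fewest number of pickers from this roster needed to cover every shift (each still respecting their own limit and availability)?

2

6 slots to fill and no one can take more than 4, so at least ⌈6/4⌉ = 2 pickers are needed.
Fong and Mendoza alone can cover everything: Apr 7→Mendoza, Apr 8→Mendoza, Apr 9→Fong, Apr 10→Fong, Apr 11→Mendoza, Apr 12→Mendoza.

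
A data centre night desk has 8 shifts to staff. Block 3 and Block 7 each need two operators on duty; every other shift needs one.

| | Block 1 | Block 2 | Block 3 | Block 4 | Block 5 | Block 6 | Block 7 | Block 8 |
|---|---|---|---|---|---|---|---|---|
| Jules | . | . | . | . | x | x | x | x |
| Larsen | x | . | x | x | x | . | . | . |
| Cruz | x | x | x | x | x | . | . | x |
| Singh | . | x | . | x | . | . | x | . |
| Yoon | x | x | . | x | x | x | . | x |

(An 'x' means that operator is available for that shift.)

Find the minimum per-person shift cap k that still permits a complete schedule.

With 5 operators and 10 worker-slots to fill, someone must work at least ⌈10/5⌉ = 2 shifts, so k ≥ 2.
k = 2 works: Block 1→Larsen, Block 2→Cruz, Block 3→Larsen+Cruz, Block 4→Singh, Block 5→Yoon, Block 6→Jules, Block 7→Jules+Singh, Block 8→Yoon.
Loads: Jules 2, Larsen 2, Cruz 2, Singh 2, Yoon 2 — all ≤ 2.

2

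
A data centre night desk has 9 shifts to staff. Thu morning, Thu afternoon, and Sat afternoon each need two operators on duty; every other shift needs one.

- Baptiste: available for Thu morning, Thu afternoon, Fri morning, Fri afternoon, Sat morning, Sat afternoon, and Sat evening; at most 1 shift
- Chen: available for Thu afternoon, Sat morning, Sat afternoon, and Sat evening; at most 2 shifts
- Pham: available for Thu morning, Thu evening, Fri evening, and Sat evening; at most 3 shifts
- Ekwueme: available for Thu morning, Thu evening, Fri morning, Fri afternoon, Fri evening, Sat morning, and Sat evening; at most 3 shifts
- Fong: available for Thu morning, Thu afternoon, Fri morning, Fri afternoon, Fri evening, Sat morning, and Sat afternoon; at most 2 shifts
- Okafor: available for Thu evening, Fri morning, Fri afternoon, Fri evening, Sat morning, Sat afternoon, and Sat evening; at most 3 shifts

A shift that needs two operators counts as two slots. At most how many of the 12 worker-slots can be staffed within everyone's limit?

Total capacity across all operators is 1+2+3+3+2+3 = 14, and 12 slots are needed, so at most 12 can be filled.
An assignment achieving 12: Thu morning→Pham+Ekwueme, Thu afternoon→Baptiste+Chen, Thu evening→Pham, Fri morning→Ekwueme, Fri afternoon→Ekwueme, Fri evening→Pham, Sat morning→Fong, Sat afternoon→Chen+Fong, Sat evening→Okafor.
Loads: Baptiste 1/1, Chen 2/2, Pham 3/3, Ekwueme 3/3, Fong 2/2, Okafor 1/3.

12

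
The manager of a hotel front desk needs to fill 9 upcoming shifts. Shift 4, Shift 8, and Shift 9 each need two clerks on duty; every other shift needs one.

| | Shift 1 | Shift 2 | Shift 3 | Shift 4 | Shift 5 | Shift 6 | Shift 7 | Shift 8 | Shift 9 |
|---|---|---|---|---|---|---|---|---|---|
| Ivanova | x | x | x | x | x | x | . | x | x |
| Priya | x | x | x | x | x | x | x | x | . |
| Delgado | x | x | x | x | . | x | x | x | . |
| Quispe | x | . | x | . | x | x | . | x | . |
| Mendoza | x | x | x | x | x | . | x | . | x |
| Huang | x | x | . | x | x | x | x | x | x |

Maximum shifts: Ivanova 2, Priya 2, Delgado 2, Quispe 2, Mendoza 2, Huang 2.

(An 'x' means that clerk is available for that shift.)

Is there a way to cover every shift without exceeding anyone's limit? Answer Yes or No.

Yes

One valid schedule: Shift 1→Delgado, Shift 2→Ivanova, Shift 3→Priya, Shift 4→Mendoza+Huang, Shift 5→Quispe, Shift 6→Delgado, Shift 7→Priya, Shift 8→Quispe+Huang, Shift 9→Ivanova+Mendoza.
Loads: Ivanova 2/2, Priya 2/2, Delgado 2/2, Quispe 2/2, Mendoza 2/2, Huang 2/2 — all within limits.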